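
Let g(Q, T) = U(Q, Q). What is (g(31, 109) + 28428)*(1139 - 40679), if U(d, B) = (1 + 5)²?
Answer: -1125466560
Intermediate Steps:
U(d, B) = 36 (U(d, B) = 6² = 36)
g(Q, T) = 36
(g(31, 109) + 28428)*(1139 - 40679) = (36 + 28428)*(1139 - 40679) = 28464*(-39540) = -1125466560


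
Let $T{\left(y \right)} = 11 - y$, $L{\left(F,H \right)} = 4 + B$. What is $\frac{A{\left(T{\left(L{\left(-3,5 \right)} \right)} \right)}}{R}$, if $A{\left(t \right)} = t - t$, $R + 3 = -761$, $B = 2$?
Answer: $0$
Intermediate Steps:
$L{\left(F,H \right)} = 6$ ($L{\left(F,H \right)} = 4 + 2 = 6$)
$R = -764$ ($R = -3 - 761 = -764$)
$A{\left(t \right)} = 0$
$\frac{A{\left(T{\left(L{\left(-3,5 \right)} \right)} \right)}}{R} = \frac{0}{-764} = 0 \left(- \frac{1}{764}\right) = 0$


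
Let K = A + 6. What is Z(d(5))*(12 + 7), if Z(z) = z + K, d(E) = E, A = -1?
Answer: 190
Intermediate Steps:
K = 5 (K = -1 + 6 = 5)
Z(z) = 5 + z (Z(z) = z + 5 = 5 + z)
Z(d(5))*(12 + 7) = (5 + 5)*(12 + 7) = 10*19 = 190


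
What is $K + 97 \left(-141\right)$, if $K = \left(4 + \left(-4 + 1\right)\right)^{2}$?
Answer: $-13676$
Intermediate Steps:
$K = 1$ ($K = \left(4 - 3\right)^{2} = 1^{2} = 1$)
$K + 97 \left(-141\right) = 1 + 97 \left(-141\right) = 1 - 13677 = -13676$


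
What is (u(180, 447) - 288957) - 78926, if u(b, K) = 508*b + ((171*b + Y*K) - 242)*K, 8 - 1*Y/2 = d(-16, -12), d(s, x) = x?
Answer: 21366403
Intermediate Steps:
Y = 40 (Y = 16 - 2*(-12) = 16 + 24 = 40)
u(b, K) = 508*b + K*(-242 + 40*K + 171*b) (u(b, K) = 508*b + ((171*b + 40*K) - 242)*K = 508*b + ((40*K + 171*b) - 242)*K = 508*b + (-242 + 40*K + 171*b)*K = 508*b + K*(-242 + 40*K + 171*b))
(u(180, 447) - 288957) - 78926 = ((-242*447 + 40*447² + 508*180 + 171*447*180) - 288957) - 78926 = ((-108174 + 40*199809 + 91440 + 13758660) - 288957) - 78926 = ((-108174 + 7992360 + 91440 + 13758660) - 288957) - 78926 = (21734286 - 288957) - 78926 = 21445329 - 78926 = 21366403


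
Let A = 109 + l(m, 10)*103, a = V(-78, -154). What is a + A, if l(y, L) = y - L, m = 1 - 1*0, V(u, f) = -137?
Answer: -955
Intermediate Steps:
m = 1 (m = 1 + 0 = 1)
a = -137
A = -818 (A = 109 + (1 - 1*10)*103 = 109 + (1 - 10)*103 = 109 - 9*103 = 109 - 927 = -818)
a + A = -137 - 818 = -955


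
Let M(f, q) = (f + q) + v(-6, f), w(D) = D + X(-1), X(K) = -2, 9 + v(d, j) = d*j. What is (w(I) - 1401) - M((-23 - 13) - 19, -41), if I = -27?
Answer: -1655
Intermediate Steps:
v(d, j) = -9 + d*j
w(D) = -2 + D (w(D) = D - 2 = -2 + D)
M(f, q) = -9 + q - 5*f (M(f, q) = (f + q) + (-9 - 6*f) = -9 + q - 5*f)
(w(I) - 1401) - M((-23 - 13) - 19, -41) = ((-2 - 27) - 1401) - (-9 - 41 - 5*((-23 - 13) - 19)) = (-29 - 1401) - (-9 - 41 - 5*(-36 - 19)) = -1430 - (-9 - 41 - 5*(-55)) = -1430 - (-9 - 41 + 275) = -1430 - 1*225 = -1430 - 225 = -1655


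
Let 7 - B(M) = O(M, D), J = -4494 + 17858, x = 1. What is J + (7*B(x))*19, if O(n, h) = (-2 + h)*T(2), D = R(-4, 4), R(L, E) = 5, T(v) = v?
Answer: 13497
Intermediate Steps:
D = 5
J = 13364
O(n, h) = -4 + 2*h (O(n, h) = (-2 + h)*2 = -4 + 2*h)
B(M) = 1 (B(M) = 7 - (-4 + 2*5) = 7 - (-4 + 10) = 7 - 1*6 = 7 - 6 = 1)
J + (7*B(x))*19 = 13364 + (7*1)*19 = 13364 + 7*19 = 13364 + 133 = 13497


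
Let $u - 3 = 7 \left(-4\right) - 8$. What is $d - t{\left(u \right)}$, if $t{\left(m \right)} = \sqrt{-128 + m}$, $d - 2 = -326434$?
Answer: $-326432 - i \sqrt{161} \approx -3.2643 \cdot 10^{5} - 12.689 i$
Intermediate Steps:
$u = -33$ ($u = 3 + \left(7 \left(-4\right) - 8\right) = 3 - 36 = -33$)
$d = -326432$ ($d = 2 - 326434 = -326432$)
$d - t{\left(u \right)} = -326432 - \sqrt{-128 - 33} = -326432 - \sqrt{-161} = -326432 - i \sqrt{161}$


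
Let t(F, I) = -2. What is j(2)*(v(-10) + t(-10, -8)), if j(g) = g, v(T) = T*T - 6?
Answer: 184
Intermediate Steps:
v(T) = -6 + T² (v(T) = T² - 6 = -6 + T²)
j(2)*(v(-10) + t(-10, -8)) = 2*((-6 + (-10)²) - 2) = 2*((-6 + 100) - 2) = 2*(94 - 2) = 2*92 = 184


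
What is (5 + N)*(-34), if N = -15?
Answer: 340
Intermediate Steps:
(5 + N)*(-34) = (5 - 15)*(-34) = -10*(-34) = 340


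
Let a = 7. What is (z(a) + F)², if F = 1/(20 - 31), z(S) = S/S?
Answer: 100/121 ≈ 0.82645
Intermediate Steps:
z(S) = 1
F = -1/11 (F = 1/(-11) = -1/11 ≈ -0.090909)
(z(a) + F)² = (1 - 1/11)² = (10/11)² = 100/121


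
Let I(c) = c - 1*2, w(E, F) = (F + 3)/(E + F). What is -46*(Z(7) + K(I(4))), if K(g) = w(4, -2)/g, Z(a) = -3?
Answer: 253/2 ≈ 126.50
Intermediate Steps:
w(E, F) = (3 + F)/(E + F)
I(c) = -2 + c (I(c) = c - 2 = -2 + c)
K(g) = 1/(2*g) (K(g) = ((3 - 2)/(4 - 2))/g = (1/2)/g = ((½)*1)/g = 1/(2*g))
-46*(Z(7) + K(I(4))) = -46*(-3 + 1/(2*(-2 + 4))) = -46*(-3 + (½)/2) = -46*(-3 + (½)*(½)) = -46*(-3 + ¼) = -46*(-11/4) = 253/2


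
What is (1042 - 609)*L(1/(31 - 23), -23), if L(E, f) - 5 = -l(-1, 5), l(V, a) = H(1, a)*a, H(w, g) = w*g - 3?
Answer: -2165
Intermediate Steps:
H(w, g) = -3 + g*w (H(w, g) = g*w - 3 = -3 + g*w)
l(V, a) = a*(-3 + a) (l(V, a) = (-3 + a*1)*a = (-3 + a)*a = a*(-3 + a))
L(E, f) = -5 (L(E, f) = 5 - 5*(-3 + 5) = 5 - 5*2 = 5 - 1*10 = 5 - 10 = -5)
(1042 - 609)*L(1/(31 - 23), -23) = (1042 - 609)*(-5) = 433*(-5) = -2165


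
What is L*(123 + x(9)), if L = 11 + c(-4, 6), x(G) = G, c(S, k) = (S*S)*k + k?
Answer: 14916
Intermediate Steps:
c(S, k) = k + k*S² (c(S, k) = S²*k + k = k*S² + k = k + k*S²)
L = 113 (L = 11 + 6*(1 + (-4)²) = 11 + 6*(1 + 16) = 11 + 6*17 = 11 + 102 = 113)
L*(123 + x(9)) = 113*(123 + 9) = 113*132 = 14916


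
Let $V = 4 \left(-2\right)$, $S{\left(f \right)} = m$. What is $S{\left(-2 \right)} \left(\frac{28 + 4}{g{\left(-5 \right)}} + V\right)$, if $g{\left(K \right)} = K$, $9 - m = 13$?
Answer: $\frac{288}{5} \approx 57.6$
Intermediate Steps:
$m = -4$ ($m = 9 - 13 = -4$)
$S{\left(f \right)} = -4$
$V = -8$
$S{\left(-2 \right)} \left(\frac{28 + 4}{g{\left(-5 \right)}} + V\right) = - 4 \left(\frac{28 + 4}{-5} - 8\right) = - 4 \left(32 \left(- \frac{1}{5}\right) - 8\right) = - 4 \left(- \frac{32}{5} - 8\right) = \left(-4\right) \left(- \frac{72}{5}\right) = \frac{288}{5}$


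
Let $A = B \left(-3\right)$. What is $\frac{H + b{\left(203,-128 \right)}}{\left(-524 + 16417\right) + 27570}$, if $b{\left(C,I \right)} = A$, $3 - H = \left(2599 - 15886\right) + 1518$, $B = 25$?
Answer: $\frac{1671}{6209} \approx 0.26913$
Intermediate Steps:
$H = 11772$ ($H = 3 - \left(\left(2599 - 15886\right) + 1518\right) = 3 - \left(-13287 + 1518\right) = 3 - -11769 = 3 + 11769 = 11772$)
$A = -75$ ($A = 25 \left(-3\right) = -75$)
$b{\left(C,I \right)} = -75$
$\frac{H + b{\left(203,-128 \right)}}{\left(-524 + 16417\right) + 27570} = \frac{11772 - 75}{\left(-524 + 16417\right) + 27570} = \frac{11697}{15893 + 27570} = \frac{11697}{43463} = 11697 \cdot \frac{1}{43463} = \frac{1671}{6209}$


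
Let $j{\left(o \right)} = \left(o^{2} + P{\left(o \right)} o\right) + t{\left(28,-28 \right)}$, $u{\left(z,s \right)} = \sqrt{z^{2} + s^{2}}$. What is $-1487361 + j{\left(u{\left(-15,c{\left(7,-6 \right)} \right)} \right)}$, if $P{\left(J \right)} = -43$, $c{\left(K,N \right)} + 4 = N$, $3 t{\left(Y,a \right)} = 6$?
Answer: $-1487034 - 215 \sqrt{13} \approx -1.4878 \cdot 10^{6}$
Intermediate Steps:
$t{\left(Y,a \right)} = 2$ ($t{\left(Y,a \right)} = \frac{1}{3} \cdot 6 = 2$)
$c{\left(K,N \right)} = -4 + N$
$u{\left(z,s \right)} = \sqrt{s^{2} + z^{2}}$
$j{\left(o \right)} = 2 + o^{2} - 43 o$ ($j{\left(o \right)} = \left(o^{2} - 43 o\right) + 2 = 2 + o^{2} - 43 o$)
$-1487361 + j{\left(u{\left(-15,c{\left(7,-6 \right)} \right)} \right)} = -1487361 + \left(2 + \left(\sqrt{\left(-4 - 6\right)^{2} + \left(-15\right)^{2}}\right)^{2} - 43 \sqrt{\left(-4 - 6\right)^{2} + \left(-15\right)^{2}}\right) = -1487361 + \left(2 + \left(\sqrt{\left(-10\right)^{2} + 225}\right)^{2} - 43 \sqrt{\left(-10\right)^{2} + 225}\right) = -1487361 + \left(2 + \left(\sqrt{100 + 225}\right)^{2} - 43 \sqrt{100 + 225}\right) = -1487361 + \left(2 + \left(\sqrt{325}\right)^{2} - 43 \sqrt{325}\right) = -1487361 + \left(2 + \left(5 \sqrt{13}\right)^{2} - 43 \cdot 5 \sqrt{13}\right) = -1487361 + \left(2 + 325 - 215 \sqrt{13}\right) = -1487361 + \left(327 - 215 \sqrt{13}\right) = -1487034 - 215 \sqrt{13}$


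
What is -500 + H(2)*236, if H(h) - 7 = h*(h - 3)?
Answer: 680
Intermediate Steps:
H(h) = 7 + h*(-3 + h) (H(h) = 7 + h*(h - 3) = 7 + h*(-3 + h))
-500 + H(2)*236 = -500 + (7 + 2² - 3*2)*236 = -500 + (7 + 4 - 6)*236 = -500 + 5*236 = -500 + 1180 = 680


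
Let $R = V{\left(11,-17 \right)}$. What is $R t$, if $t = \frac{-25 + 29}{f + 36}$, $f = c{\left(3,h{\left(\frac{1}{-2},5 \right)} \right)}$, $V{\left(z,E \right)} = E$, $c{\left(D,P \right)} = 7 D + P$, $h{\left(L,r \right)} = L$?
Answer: $- \frac{136}{113} \approx -1.2035$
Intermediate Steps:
$c{\left(D,P \right)} = P + 7 D$
$R = -17$
$f = \frac{41}{2}$ ($f = \frac{1}{-2} + 7 \cdot 3 = - \frac{1}{2} + 21 = \frac{41}{2} \approx 20.5$)
$t = \frac{8}{113}$ ($t = \frac{-25 + 29}{\frac{41}{2} + 36} = \frac{4}{\frac{113}{2}} = 4 \cdot \frac{2}{113} = \frac{8}{113} \approx 0.070796$)
$R t = \left(-17\right) \frac{8}{113} = - \frac{136}{113}$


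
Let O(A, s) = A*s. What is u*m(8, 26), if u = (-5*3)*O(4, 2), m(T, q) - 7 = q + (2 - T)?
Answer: -3240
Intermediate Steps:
m(T, q) = 9 + q - T (m(T, q) = 7 + (q + (2 - T)) = 7 + (2 + q - T) = 9 + q - T)
u = -120 (u = (-5*3)*(4*2) = -15*8 = -120)
u*m(8, 26) = -120*(9 + 26 - 1*8) = -120*(9 + 26 - 8) = -120*27 = -3240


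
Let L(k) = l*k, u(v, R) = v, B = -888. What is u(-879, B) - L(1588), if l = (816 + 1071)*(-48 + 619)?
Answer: -1711034355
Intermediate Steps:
l = 1077477 (l = 1887*571 = 1077477)
L(k) = 1077477*k
u(-879, B) - L(1588) = -879 - 1077477*1588 = -879 - 1*1711033476 = -879 - 1711033476 = -1711034355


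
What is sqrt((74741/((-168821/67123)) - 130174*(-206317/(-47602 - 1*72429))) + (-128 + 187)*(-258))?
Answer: I*sqrt(110329556266655936647190123)/20263753451 ≈ 518.35*I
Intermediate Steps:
sqrt((74741/((-168821/67123)) - 130174*(-206317/(-47602 - 1*72429))) + (-128 + 187)*(-258)) = sqrt((74741/((-168821*1/67123)) - 130174*(-206317/(-47602 - 72429))) + 59*(-258)) = sqrt((74741/(-168821/67123) - 130174/((-120031*(-1/206317)))) - 15222) = sqrt((74741*(-67123/168821) - 130174/120031/206317) - 15222) = sqrt((-5016840143/168821 - 130174*206317/120031) - 15222) = sqrt((-5016840143/168821 - 26857109158/120031) - 15222) = sqrt(-5136220364367151/20263753451 - 15222) = sqrt(-5444675219398273/20263753451) = I*sqrt(110329556266655936647190123)/20263753451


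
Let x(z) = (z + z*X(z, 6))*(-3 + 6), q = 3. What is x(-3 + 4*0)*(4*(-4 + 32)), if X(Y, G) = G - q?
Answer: -4032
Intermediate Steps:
X(Y, G) = -3 + G (X(Y, G) = G - 1*3 = G - 3 = -3 + G)
x(z) = 12*z (x(z) = (z + z*(-3 + 6))*(-3 + 6) = (z + z*3)*3 = (z + 3*z)*3 = (4*z)*3 = 12*z)
x(-3 + 4*0)*(4*(-4 + 32)) = (12*(-3 + 4*0))*(4*(-4 + 32)) = (12*(-3 + 0))*(4*28) = (12*(-3))*112 = -36*112 = -4032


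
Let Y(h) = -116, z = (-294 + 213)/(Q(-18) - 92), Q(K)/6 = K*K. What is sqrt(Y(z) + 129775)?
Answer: sqrt(129659) ≈ 360.08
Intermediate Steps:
Q(K) = 6*K**2 (Q(K) = 6*(K*K) = 6*K**2)
z = -81/1852 (z = (-294 + 213)/(6*(-18)**2 - 92) = -81/(6*324 - 92) = -81/(1944 - 92) = -81/1852 ≈ -0.043737)
sqrt(Y(z) + 129775) = sqrt(-116 + 129775) = sqrt(129659)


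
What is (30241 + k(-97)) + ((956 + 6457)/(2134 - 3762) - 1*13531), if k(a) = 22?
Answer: 27232283/1628 ≈ 16727.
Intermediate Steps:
(30241 + k(-97)) + ((956 + 6457)/(2134 - 3762) - 1*13531) = (30241 + 22) + ((956 + 6457)/(2134 - 3762) - 1*13531) = 30263 + (7413/(-1628) - 13531) = 30263 + (7413*(-1/1628) - 13531) = 30263 + (-7413/1628 - 13531) = 30263 - 22035881/1628 = 27232283/1628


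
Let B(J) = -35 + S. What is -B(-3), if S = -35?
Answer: 70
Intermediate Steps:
B(J) = -70 (B(J) = -35 - 35 = -70)
-B(-3) = -1*(-70) = 70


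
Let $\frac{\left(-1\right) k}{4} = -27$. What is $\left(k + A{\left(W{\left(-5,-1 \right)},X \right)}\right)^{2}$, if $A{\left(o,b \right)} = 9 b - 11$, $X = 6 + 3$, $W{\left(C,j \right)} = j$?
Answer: $31684$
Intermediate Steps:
$X = 9$
$A{\left(o,b \right)} = -11 + 9 b$
$k = 108$ ($k = \left(-4\right) \left(-27\right) = 108$)
$\left(k + A{\left(W{\left(-5,-1 \right)},X \right)}\right)^{2} = \left(108 + \left(-11 + 9 \cdot 9\right)\right)^{2} = \left(108 + \left(-11 + 81\right)\right)^{2} = \left(108 + 70\right)^{2} = 178^{2} = 31684$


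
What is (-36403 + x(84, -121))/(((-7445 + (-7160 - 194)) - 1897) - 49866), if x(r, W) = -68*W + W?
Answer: 14148/33281 ≈ 0.42511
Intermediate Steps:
x(r, W) = -67*W
(-36403 + x(84, -121))/(((-7445 + (-7160 - 194)) - 1897) - 49866) = (-36403 - 67*(-121))/(((-7445 + (-7160 - 194)) - 1897) - 49866) = (-36403 + 8107)/(((-7445 - 7354) - 1897) - 49866) = -28296/((-14799 - 1897) - 49866) = -28296/(-16696 - 49866) = -28296/(-66562) = -28296*(-1/66562) = 14148/33281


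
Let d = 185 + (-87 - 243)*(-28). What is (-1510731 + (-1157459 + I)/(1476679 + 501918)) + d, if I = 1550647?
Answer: -2970479154494/1978597 ≈ -1.5013e+6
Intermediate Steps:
d = 9425 (d = 185 - 330*(-28) = 185 + 9240 = 9425)
(-1510731 + (-1157459 + I)/(1476679 + 501918)) + d = (-1510731 + (-1157459 + 1550647)/(1476679 + 501918)) + 9425 = (-1510731 + 393188/1978597) + 9425 = -2989127431219/1978597 + 9425 = -2970479154494/1978597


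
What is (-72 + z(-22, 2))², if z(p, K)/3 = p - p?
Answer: 5184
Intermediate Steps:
z(p, K) = 0 (z(p, K) = 3*(p - p) = 3*0 = 0)
(-72 + z(-22, 2))² = (-72 + 0)² = (-72)² = 5184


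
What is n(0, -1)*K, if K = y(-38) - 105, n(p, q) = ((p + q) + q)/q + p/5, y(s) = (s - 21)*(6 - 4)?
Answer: -446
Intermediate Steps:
y(s) = -42 + 2*s (y(s) = (-21 + s)*2 = -42 + 2*s)
n(p, q) = p/5 + (p + 2*q)/q (n(p, q) = (p + 2*q)/q + p*(⅕) = (p + 2*q)/q + p/5 = p/5 + (p + 2*q)/q)
K = -223 (K = (-42 + 2*(-38)) - 105 = (-42 - 76) - 105 = -118 - 105 = -223)
n(0, -1)*K = (2 + (⅕)*0 + 0/(-1))*(-223) = (2 + 0 + 0*(-1))*(-223) = (2 + 0 + 0)*(-223) = 2*(-223) = -446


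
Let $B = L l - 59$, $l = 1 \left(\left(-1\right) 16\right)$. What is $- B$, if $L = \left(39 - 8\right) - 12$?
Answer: $363$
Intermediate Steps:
$l = -16$ ($l = 1 \left(-16\right) = -16$)
$L = 19$ ($L = 31 - 12 = 19$)
$B = -363$ ($B = 19 \left(-16\right) - 59 = -304 - 59 = -363$)
$- B = \left(-1\right) \left(-363\right) = 363$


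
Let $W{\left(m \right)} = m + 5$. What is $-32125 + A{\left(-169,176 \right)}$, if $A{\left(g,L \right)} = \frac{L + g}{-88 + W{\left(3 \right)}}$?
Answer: $- \frac{2570007}{80} \approx -32125.0$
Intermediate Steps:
$W{\left(m \right)} = 5 + m$
$A{\left(g,L \right)} = - \frac{L}{80} - \frac{g}{80}$ ($A{\left(g,L \right)} = \frac{L + g}{-88 + \left(5 + 3\right)} = \frac{L + g}{-88 + 8} = \frac{L + g}{-80} = \left(L + g\right) \left(- \frac{1}{80}\right) = - \frac{L}{80} - \frac{g}{80}$)
$-32125 + A{\left(-169,176 \right)} = -32125 - \frac{7}{80} = - \frac{2570007}{80}$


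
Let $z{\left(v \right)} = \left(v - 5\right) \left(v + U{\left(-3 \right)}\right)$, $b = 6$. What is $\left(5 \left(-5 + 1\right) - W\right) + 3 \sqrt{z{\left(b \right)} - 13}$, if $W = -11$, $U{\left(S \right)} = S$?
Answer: $-9 + 3 i \sqrt{10} \approx -9.0 + 9.4868 i$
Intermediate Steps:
$z{\left(v \right)} = \left(-5 + v\right) \left(-3 + v\right)$ ($z{\left(v \right)} = \left(v - 5\right) \left(v - 3\right) = \left(-5 + v\right) \left(-3 + v\right)$)
$\left(5 \left(-5 + 1\right) - W\right) + 3 \sqrt{z{\left(b \right)} - 13} = \left(5 \left(-5 + 1\right) - -11\right) + 3 \sqrt{\left(15 + 6^{2} - 48\right) - 13} = \left(5 \left(-4\right) + 11\right) + 3 \sqrt{\left(15 + 36 - 48\right) - 13} = \left(-20 + 11\right) + 3 \sqrt{3 - 13} = -9 + 3 \sqrt{-10} = -9 + 3 i \sqrt{10}$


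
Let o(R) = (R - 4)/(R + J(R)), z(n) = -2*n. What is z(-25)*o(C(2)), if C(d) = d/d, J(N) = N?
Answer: -75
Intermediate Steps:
C(d) = 1
o(R) = (-4 + R)/(2*R) (o(R) = (R - 4)/(R + R) = (-4 + R)/((2*R)) = (-4 + R)*(1/(2*R)) = (-4 + R)/(2*R))
z(-25)*o(C(2)) = (-2*(-25))*((1/2)*(-4 + 1)/1) = 50*((1/2)*1*(-3)) = 50*(-3/2) = -75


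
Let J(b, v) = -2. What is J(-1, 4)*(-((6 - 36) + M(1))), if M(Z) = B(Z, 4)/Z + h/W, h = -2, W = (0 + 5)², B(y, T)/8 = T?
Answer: 96/25 ≈ 3.8400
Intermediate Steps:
B(y, T) = 8*T
W = 25 (W = 5² = 25)
M(Z) = -2/25 + 32/Z (M(Z) = (8*4)/Z - 2/25 = 32/Z - 2*1/25 = 32/Z - 2/25 = -2/25 + 32/Z)
J(-1, 4)*(-((6 - 36) + M(1))) = -(-2)*((6 - 36) + (-2/25 + 32/1)) = -(-2)*(-30 + (-2/25 + 32*1)) = -(-2)*(-30 + (-2/25 + 32)) = -(-2)*(-30 + 798/25) = -(-2)*48/25 = -2*(-48/25) = 96/25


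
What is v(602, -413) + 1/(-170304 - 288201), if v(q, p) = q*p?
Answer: -113996264131/458505 ≈ -2.4863e+5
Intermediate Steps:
v(q, p) = p*q
v(602, -413) + 1/(-170304 - 288201) = -413*602 + 1/(-170304 - 288201) = -248626 + 1/(-458505) = -248626 - 1/458505 = -113996264131/458505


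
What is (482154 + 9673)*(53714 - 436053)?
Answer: -188044643353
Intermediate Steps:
(482154 + 9673)*(53714 - 436053) = 491827*(-382339) = -188044643353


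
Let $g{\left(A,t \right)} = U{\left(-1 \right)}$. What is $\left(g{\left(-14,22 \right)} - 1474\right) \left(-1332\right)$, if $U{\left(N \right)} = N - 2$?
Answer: $1967364$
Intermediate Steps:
$U{\left(N \right)} = -2 + N$ ($U{\left(N \right)} = N - 2 = -2 + N$)
$g{\left(A,t \right)} = -3$ ($g{\left(A,t \right)} = -2 - 1 = -3$)
$\left(g{\left(-14,22 \right)} - 1474\right) \left(-1332\right) = \left(-3 - 1474\right) \left(-1332\right) = \left(-1477\right) \left(-1332\right) = 1967364$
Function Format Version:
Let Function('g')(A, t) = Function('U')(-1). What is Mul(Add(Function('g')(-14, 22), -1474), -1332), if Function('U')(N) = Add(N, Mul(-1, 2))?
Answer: 1967364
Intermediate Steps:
Function('U')(N) = Add(-2, N) (Function('U')(N) = Add(N, -2) = Add(-2, N))
Function('g')(A, t) = -3 (Function('g')(A, t) = Add(-2, -1) = -3)
Mul(Add(Function('g')(-14, 22), -1474), -1332) = Mul(Add(-3, -1474), -1332) = Mul(-1477, -1332) = 1967364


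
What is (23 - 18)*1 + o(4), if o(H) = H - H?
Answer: 5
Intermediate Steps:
o(H) = 0
(23 - 18)*1 + o(4) = (23 - 18)*1 + 0 = 5*1 + 0 = 5 + 0 = 5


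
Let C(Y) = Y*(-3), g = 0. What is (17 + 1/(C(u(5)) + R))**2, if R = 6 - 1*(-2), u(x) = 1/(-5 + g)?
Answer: 541696/1849 ≈ 292.97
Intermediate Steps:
u(x) = -1/5 (u(x) = 1/(-5 + 0) = 1/(-5) = -1/5)
R = 8 (R = 6 + 2 = 8)
C(Y) = -3*Y
(17 + 1/(C(u(5)) + R))**2 = (17 + 1/(-3*(-1/5) + 8))**2 = (17 + 1/(3/5 + 8))**2 = (17 + 1/(43/5))**2 = (17 + 5/43)**2 = (736/43)**2 = 541696/1849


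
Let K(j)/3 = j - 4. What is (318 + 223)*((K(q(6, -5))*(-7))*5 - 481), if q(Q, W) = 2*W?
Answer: 535049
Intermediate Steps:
K(j) = -12 + 3*j (K(j) = 3*(j - 4) = 3*(-4 + j) = -12 + 3*j)
(318 + 223)*((K(q(6, -5))*(-7))*5 - 481) = (318 + 223)*(((-12 + 3*(2*(-5)))*(-7))*5 - 481) = 541*(((-12 + 3*(-10))*(-7))*5 - 481) = 541*(((-12 - 30)*(-7))*5 - 481) = 541*(-42*(-7)*5 - 481) = 541*(294*5 - 481) = 541*(1470 - 481) = 541*989 = 535049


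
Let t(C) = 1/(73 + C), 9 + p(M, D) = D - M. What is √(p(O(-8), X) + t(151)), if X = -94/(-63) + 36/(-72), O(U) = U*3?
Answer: √9214/24 ≈ 3.9996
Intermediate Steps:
O(U) = 3*U
X = 125/126 (X = -94*(-1/63) + 36*(-1/72) = 94/63 - ½ = 125/126 ≈ 0.99206)
p(M, D) = -9 + D - M (p(M, D) = -9 + (D - M) = -9 + D - M)
√(p(O(-8), X) + t(151)) = √((-9 + 125/126 - 3*(-8)) + 1/(73 + 151)) = √((-9 + 125/126 - 1*(-24)) + 1/224) = √((-9 + 125/126 + 24) + 1/224) = √(2015/126 + 1/224) = √(4607/288) = √9214/24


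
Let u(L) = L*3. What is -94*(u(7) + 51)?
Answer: -6768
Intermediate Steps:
u(L) = 3*L
-94*(u(7) + 51) = -94*(3*7 + 51) = -94*(21 + 51) = -94*72 = -6768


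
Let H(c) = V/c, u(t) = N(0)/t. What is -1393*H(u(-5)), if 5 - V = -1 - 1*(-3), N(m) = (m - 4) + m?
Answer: -20895/4 ≈ -5223.8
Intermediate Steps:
N(m) = -4 + 2*m (N(m) = (-4 + m) + m = -4 + 2*m)
V = 3 (V = 5 - (-1 - 1*(-3)) = 5 - (-1 + 3) = 5 - 1*2 = 5 - 2 = 3)
u(t) = -4/t (u(t) = (-4 + 2*0)/t = (-4 + 0)/t = -4/t)
H(c) = 3/c
-1393*H(u(-5)) = -4179/((-4/(-5))) = -4179/((-4*(-1/5))) = -4179/4/5 = -4179*5/4 = -1393*15/4 = -20895/4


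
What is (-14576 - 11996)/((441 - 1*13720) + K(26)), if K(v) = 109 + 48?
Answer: 13286/6561 ≈ 2.0250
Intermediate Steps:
K(v) = 157
(-14576 - 11996)/((441 - 1*13720) + K(26)) = (-14576 - 11996)/((441 - 1*13720) + 157) = -26572/((441 - 13720) + 157) = -26572/(-13279 + 157) = -26572/(-13122) = -26572*(-1/13122) = 13286/6561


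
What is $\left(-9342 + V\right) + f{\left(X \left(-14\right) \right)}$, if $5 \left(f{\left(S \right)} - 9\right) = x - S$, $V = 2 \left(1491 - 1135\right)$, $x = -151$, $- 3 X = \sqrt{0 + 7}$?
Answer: $- \frac{43256}{5} - \frac{14 \sqrt{7}}{15} \approx -8653.7$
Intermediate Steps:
$X = - \frac{\sqrt{7}}{3}$ ($X = - \frac{\sqrt{0 + 7}}{3} = - \frac{\sqrt{7}}{3} \approx -0.88192$)
$V = 712$ ($V = 2 \left(1491 - 1135\right) = 2 \cdot 356 = 712$)
$f{\left(S \right)} = - \frac{106}{5} - \frac{S}{5}$ ($f{\left(S \right)} = 9 + \frac{-151 - S}{5} = 9 - \left(\frac{151}{5} + \frac{S}{5}\right) = - \frac{106}{5} - \frac{S}{5}$)
$\left(-9342 + V\right) + f{\left(X \left(-14\right) \right)} = \left(-9342 + 712\right) - \left(\frac{106}{5} + \frac{- \frac{\sqrt{7}}{3} \left(-14\right)}{5}\right) = -8630 - \left(\frac{106}{5} + \frac{\frac{14}{3} \sqrt{7}}{5}\right) = -8630 - \left(\frac{106}{5} + \frac{14 \sqrt{7}}{15}\right) = - \frac{43256}{5} - \frac{14 \sqrt{7}}{15}$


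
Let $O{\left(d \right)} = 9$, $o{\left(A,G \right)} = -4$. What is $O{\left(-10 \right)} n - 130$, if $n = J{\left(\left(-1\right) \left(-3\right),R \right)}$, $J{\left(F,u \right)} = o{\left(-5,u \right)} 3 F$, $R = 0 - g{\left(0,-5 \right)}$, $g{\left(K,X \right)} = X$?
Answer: $-454$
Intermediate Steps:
$R = 5$ ($R = 0 - -5 = 0 + 5 = 5$)
$J{\left(F,u \right)} = - 12 F$ ($J{\left(F,u \right)} = \left(-4\right) 3 F = - 12 F$)
$n = -36$ ($n = - 12 \left(\left(-1\right) \left(-3\right)\right) = \left(-12\right) 3 = -36$)
$O{\left(-10 \right)} n - 130 = 9 \left(-36\right) - 130 = -324 - 130 = -454$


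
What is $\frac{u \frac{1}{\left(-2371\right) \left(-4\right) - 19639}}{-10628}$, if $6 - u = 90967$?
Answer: $- \frac{90961}{107927340} \approx -0.0008428$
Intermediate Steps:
$u = -90961$ ($u = 6 - 90967 = -90961$)
$\frac{u \frac{1}{\left(-2371\right) \left(-4\right) - 19639}}{-10628} = \frac{\left(-90961\right) \frac{1}{\left(-2371\right) \left(-4\right) - 19639}}{-10628} = - \frac{90961}{9484 - 19639} \left(- \frac{1}{10628}\right) = - \frac{90961}{-10155} \left(- \frac{1}{10628}\right) = \left(-90961\right) \left(- \frac{1}{10155}\right) \left(- \frac{1}{10628}\right) = \frac{90961}{10155} \left(- \frac{1}{10628}\right) = - \frac{90961}{107927340}$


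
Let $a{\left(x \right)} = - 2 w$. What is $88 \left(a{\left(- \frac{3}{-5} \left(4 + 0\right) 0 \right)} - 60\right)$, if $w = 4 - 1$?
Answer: $-5808$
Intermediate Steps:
$w = 3$ ($w = 4 - 1 = 3$)
$a{\left(x \right)} = -6$ ($a{\left(x \right)} = \left(-2\right) 3 = -6$)
$88 \left(a{\left(- \frac{3}{-5} \left(4 + 0\right) 0 \right)} - 60\right) = 88 \left(-6 - 60\right) = 88 \left(-66\right) = -5808$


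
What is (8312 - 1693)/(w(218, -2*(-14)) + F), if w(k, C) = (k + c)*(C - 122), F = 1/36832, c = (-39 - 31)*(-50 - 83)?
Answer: -243791008/32987917823 ≈ -0.0073903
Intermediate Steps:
c = 9310 (c = -70*(-133) = 9310)
F = 1/36832 ≈ 2.7150e-5
w(k, C) = (-122 + C)*(9310 + k) (w(k, C) = (k + 9310)*(C - 122) = (9310 + k)*(-122 + C) = (-122 + C)*(9310 + k))
(8312 - 1693)/(w(218, -2*(-14)) + F) = (8312 - 1693)/((-1135820 - 122*218 + 9310*(-2*(-14)) - 2*(-14)*218) + 1/36832) = 6619/((-1135820 - 26596 + 9310*28 + 28*218) + 1/36832) = 6619/((-1135820 - 26596 + 260680 + 6104) + 1/36832) = 6619/(-895632 + 1/36832) = 6619/(-32987917823/36832) = 6619*(-36832/32987917823) = -243791008/32987917823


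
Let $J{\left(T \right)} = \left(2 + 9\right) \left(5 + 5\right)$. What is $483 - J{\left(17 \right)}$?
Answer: $373$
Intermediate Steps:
$J{\left(T \right)} = 110$ ($J{\left(T \right)} = 11 \cdot 10 = 110$)
$483 - J{\left(17 \right)} = 483 - 110 = 373$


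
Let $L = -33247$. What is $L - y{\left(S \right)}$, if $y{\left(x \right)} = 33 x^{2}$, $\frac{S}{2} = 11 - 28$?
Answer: $-71395$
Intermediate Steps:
$S = -34$ ($S = 2 \left(11 - 28\right) = 2 \left(-17\right) = -34$)
$L - y{\left(S \right)} = -33247 - 33 \left(-34\right)^{2} = -33247 - 33 \cdot 1156 = -33247 - 38148 = -71395$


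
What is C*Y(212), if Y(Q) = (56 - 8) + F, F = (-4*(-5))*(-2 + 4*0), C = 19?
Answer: 152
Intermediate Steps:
F = -40 (F = 20*(-2 + 0) = 20*(-2) = -40)
Y(Q) = 8 (Y(Q) = (56 - 8) - 40 = 48 - 40 = 8)
C*Y(212) = 19*8 = 152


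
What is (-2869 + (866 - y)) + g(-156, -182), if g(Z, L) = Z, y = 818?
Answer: -2977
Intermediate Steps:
(-2869 + (866 - y)) + g(-156, -182) = (-2869 + (866 - 1*818)) - 156 = (-2869 + (866 - 818)) - 156 = (-2869 + 48) - 156 = -2821 - 156 = -2977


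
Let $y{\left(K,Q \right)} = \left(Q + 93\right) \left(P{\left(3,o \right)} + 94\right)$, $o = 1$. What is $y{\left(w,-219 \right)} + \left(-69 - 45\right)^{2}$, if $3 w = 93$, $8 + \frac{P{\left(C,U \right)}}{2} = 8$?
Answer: $1152$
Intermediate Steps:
$P{\left(C,U \right)} = 0$ ($P{\left(C,U \right)} = -16 + 2 \cdot 8 = -16 + 16 = 0$)
$w = 31$ ($w = \frac{1}{3} \cdot 93 = 31$)
$y{\left(K,Q \right)} = 8742 + 94 Q$ ($y{\left(K,Q \right)} = \left(Q + 93\right) \left(0 + 94\right) = \left(93 + Q\right) 94 = 8742 + 94 Q$)
$y{\left(w,-219 \right)} + \left(-69 - 45\right)^{2} = \left(8742 + 94 \left(-219\right)\right) + \left(-69 - 45\right)^{2} = \left(8742 - 20586\right) + \left(-114\right)^{2} = -11844 + 12996 = 1152$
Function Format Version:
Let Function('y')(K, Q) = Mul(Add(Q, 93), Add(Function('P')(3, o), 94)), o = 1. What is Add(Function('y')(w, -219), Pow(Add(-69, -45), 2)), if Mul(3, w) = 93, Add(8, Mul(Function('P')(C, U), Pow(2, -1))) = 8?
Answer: 1152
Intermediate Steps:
Function('P')(C, U) = 0 (Function('P')(C, U) = Add(-16, Mul(2, 8)) = Add(-16, 16) = 0)
w = 31 (w = Mul(Rational(1, 3), 93) = 31)
Function('y')(K, Q) = Add(8742, Mul(94, Q)) (Function('y')(K, Q) = Mul(Add(Q, 93), Add(0, 94)) = Mul(Add(93, Q), 94) = Add(8742, Mul(94, Q)))
Add(Function('y')(w, -219), Pow(Add(-69, -45), 2)) = Add(Add(8742, Mul(94, -219)), Pow(Add(-69, -45), 2)) = Add(Add(8742, -20586), Pow(-114, 2)) = Add(-11844, 12996) = 1152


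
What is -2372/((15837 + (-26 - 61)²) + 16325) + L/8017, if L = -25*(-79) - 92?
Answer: 94093/537139 ≈ 0.17517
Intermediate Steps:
L = 1883 (L = 1975 - 92 = 1883)
-2372/((15837 + (-26 - 61)²) + 16325) + L/8017 = -2372/((15837 + (-26 - 61)²) + 16325) + 1883/8017 = -2372/((15837 + (-87)²) + 16325) + 1883*(1/8017) = -2372/((15837 + 7569) + 16325) + 1883/8017 = -2372/(23406 + 16325) + 1883/8017 = -2372/39731 + 1883/8017 = -2372*1/39731 + 1883/8017 = -4/67 + 1883/8017 = 94093/537139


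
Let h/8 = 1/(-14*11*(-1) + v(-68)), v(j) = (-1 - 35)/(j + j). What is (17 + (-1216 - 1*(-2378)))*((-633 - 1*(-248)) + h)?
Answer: -2380463487/5245 ≈ -4.5385e+5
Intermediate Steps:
v(j) = -18/j (v(j) = -36*1/(2*j) = -18/j)
h = 272/5245 (h = 8/(-14*11*(-1) - 18/(-68)) = 8/(-154*(-1) - 18*(-1/68)) = 8/(154 + 9/34) = 8/(5245/34) = 8*(34/5245) = 272/5245 ≈ 0.051859)
(17 + (-1216 - 1*(-2378)))*((-633 - 1*(-248)) + h) = (17 + (-1216 - 1*(-2378)))*((-633 - 1*(-248)) + 272/5245) = (17 + (-1216 + 2378))*((-633 + 248) + 272/5245) = (17 + 1162)*(-385 + 272/5245) = 1179*(-2019053/5245) = -2380463487/5245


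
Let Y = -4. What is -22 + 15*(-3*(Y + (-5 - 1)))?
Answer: 428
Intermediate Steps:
-22 + 15*(-3*(Y + (-5 - 1))) = -22 + 15*(-3*(-4 + (-5 - 1))) = -22 + 15*(-3*(-4 - 6)) = -22 + 15*(-3*(-10)) = -22 + 15*30 = -22 + 450 = 428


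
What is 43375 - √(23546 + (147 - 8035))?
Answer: 43375 - √15658 ≈ 43250.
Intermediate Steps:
43375 - √(23546 + (147 - 8035)) = 43375 - √(23546 - 7888) = 43375 - √15658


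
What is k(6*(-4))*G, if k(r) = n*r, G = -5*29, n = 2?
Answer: 6960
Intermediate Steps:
G = -145
k(r) = 2*r
k(6*(-4))*G = (2*(6*(-4)))*(-145) = (2*(-24))*(-145) = -48*(-145) = 6960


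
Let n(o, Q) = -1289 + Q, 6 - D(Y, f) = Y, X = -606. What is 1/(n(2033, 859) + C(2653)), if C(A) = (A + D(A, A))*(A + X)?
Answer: 1/11852 ≈ 8.4374e-5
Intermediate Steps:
D(Y, f) = 6 - Y
C(A) = -3636 + 6*A (C(A) = (A + (6 - A))*(A - 606) = 6*(-606 + A) = -3636 + 6*A)
1/(n(2033, 859) + C(2653)) = 1/((-1289 + 859) + (-3636 + 6*2653)) = 1/(-430 + (-3636 + 15918)) = 1/(-430 + 12282) = 1/11852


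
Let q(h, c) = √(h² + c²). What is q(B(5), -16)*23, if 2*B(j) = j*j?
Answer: 23*√1649/2 ≈ 466.99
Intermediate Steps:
B(j) = j²/2 (B(j) = (j*j)/2 = j²/2)
q(h, c) = √(c² + h²)
q(B(5), -16)*23 = √((-16)² + ((½)*5²)²)*23 = √(256 + ((½)*25)²)*23 = √(256 + (25/2)²)*23 = √(256 + 625/4)*23 = √(1649/4)*23 = (√1649/2)*23 = 23*√1649/2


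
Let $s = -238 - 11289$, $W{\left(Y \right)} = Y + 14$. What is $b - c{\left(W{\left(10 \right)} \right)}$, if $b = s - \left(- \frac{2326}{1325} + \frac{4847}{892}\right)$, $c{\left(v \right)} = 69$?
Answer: $- \frac{13709659883}{1181900} \approx -11600.0$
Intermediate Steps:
$W{\left(Y \right)} = 14 + Y$
$s = -11527$ ($s = -238 - 11289 = -11527$)
$b = - \frac{13628108783}{1181900}$ ($b = -11527 - \left(- \frac{2326}{1325} + \frac{4847}{892}\right) = -11527 - \frac{4347483}{1181900} = - \frac{13628108783}{1181900} \approx -11531.0$)
$b - c{\left(W{\left(10 \right)} \right)} = - \frac{13628108783}{1181900} - 69 = - \frac{13709659883}{1181900}$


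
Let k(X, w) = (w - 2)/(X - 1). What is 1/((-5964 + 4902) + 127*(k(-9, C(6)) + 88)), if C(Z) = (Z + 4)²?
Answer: 5/44347 ≈ 0.00011275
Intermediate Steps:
C(Z) = (4 + Z)²
k(X, w) = (-2 + w)/(-1 + X)
1/((-5964 + 4902) + 127*(k(-9, C(6)) + 88)) = 1/((-5964 + 4902) + 127*((-2 + (4 + 6)²)/(-1 - 9) + 88)) = 1/(-1062 + 127*((-2 + 10²)/(-10) + 88)) = 1/(-1062 + 127*(-(-2 + 100)/10 + 88)) = 1/(-1062 + 127*(-⅒*98 + 88)) = 1/(-1062 + 127*(-49/5 + 88)) = 1/(-1062 + 127*(391/5)) = 1/(-1062 + 49657/5) = 1/(44347/5) = 5/44347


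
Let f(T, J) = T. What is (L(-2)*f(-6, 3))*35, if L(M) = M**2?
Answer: -840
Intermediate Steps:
(L(-2)*f(-6, 3))*35 = ((-2)**2*(-6))*35 = (4*(-6))*35 = -24*35 = -840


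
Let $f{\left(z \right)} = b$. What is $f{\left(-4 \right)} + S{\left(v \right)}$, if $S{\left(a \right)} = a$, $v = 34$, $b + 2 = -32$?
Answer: $0$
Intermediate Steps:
$b = -34$ ($b = -2 - 32 = -34$)
$f{\left(z \right)} = -34$
$f{\left(-4 \right)} + S{\left(v \right)} = -34 + 34 = 0$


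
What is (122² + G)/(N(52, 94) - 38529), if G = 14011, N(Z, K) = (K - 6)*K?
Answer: -28895/30257 ≈ -0.95499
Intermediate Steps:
N(Z, K) = K*(-6 + K) (N(Z, K) = (-6 + K)*K = K*(-6 + K))
(122² + G)/(N(52, 94) - 38529) = (122² + 14011)/(94*(-6 + 94) - 38529) = (14884 + 14011)/(94*88 - 38529) = 28895/(8272 - 38529) = 28895/(-30257) = 28895*(-1/30257) = -28895/30257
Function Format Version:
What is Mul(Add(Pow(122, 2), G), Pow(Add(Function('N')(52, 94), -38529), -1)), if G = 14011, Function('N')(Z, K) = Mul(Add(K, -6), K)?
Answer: Rational(-28895, 30257) ≈ -0.95499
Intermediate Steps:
Function('N')(Z, K) = Mul(K, Add(-6, K)) (Function('N')(Z, K) = Mul(Add(-6, K), K) = Mul(K, Add(-6, K)))
Mul(Add(Pow(122, 2), G), Pow(Add(Function('N')(52, 94), -38529), -1)) = Mul(Add(Pow(122, 2), 14011), Pow(Add(Mul(94, Add(-6, 94)), -38529), -1)) = Mul(Add(14884, 14011), Pow(Add(Mul(94, 88), -38529), -1)) = Mul(28895, Pow(Add(8272, -38529), -1)) = Mul(28895, Pow(-30257, -1)) = Mul(28895, Rational(-1, 30257)) = Rational(-28895, 30257)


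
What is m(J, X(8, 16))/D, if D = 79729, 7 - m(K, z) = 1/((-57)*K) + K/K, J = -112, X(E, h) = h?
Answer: 38303/508989936 ≈ 7.5253e-5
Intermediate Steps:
m(K, z) = 6 + 1/(57*K) (m(K, z) = 7 - (1/((-57)*K) + K/K) = 7 - (-1/(57*K) + 1) = 7 - (1 - 1/(57*K)) = 7 + (-1 + 1/(57*K)) = 6 + 1/(57*K))
m(J, X(8, 16))/D = (6 + (1/57)/(-112))/79729 = (6 + (1/57)*(-1/112))*(1/79729) = (6 - 1/6384)*(1/79729) = (38303/6384)*(1/79729) = 38303/508989936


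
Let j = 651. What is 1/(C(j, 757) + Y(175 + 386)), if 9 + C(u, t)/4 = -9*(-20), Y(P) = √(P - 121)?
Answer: 171/116854 - √110/233708 ≈ 0.0014185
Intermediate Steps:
Y(P) = √(-121 + P)
C(u, t) = 684 (C(u, t) = -36 + 4*(-9*(-20)) = -36 + 4*180 = -36 + 720 = 684)
1/(C(j, 757) + Y(175 + 386)) = 1/(684 + √(-121 + (175 + 386))) = 1/(684 + √(-121 + 561)) = 1/(684 + √440) = 1/(684 + 2*√110)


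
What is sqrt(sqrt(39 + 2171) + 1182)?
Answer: sqrt(1182 + sqrt(2210)) ≈ 35.057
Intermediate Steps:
sqrt(sqrt(39 + 2171) + 1182) = sqrt(sqrt(2210) + 1182) = sqrt(1182 + sqrt(2210))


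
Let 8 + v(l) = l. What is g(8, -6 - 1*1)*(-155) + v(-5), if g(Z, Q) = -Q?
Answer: -1098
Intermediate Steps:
v(l) = -8 + l
g(8, -6 - 1*1)*(-155) + v(-5) = -(-6 - 1*1)*(-155) + (-8 - 5) = -(-6 - 1)*(-155) - 13 = -1*(-7)*(-155) - 13 = 7*(-155) - 13 = -1085 - 13 = -1098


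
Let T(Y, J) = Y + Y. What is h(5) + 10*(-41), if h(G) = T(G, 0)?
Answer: -400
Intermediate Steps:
T(Y, J) = 2*Y
h(G) = 2*G
h(5) + 10*(-41) = 2*5 + 10*(-41) = 10 - 410 = -400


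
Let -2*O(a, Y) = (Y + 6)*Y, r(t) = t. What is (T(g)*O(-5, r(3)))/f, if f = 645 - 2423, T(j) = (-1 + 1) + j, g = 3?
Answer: 81/3556 ≈ 0.022778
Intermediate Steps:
O(a, Y) = -Y*(6 + Y)/2 (O(a, Y) = -(Y + 6)*Y/2 = -(6 + Y)*Y/2 = -Y*(6 + Y)/2)
T(j) = j (T(j) = 0 + j = j)
f = -1778
(T(g)*O(-5, r(3)))/f = (3*(-½*3*(6 + 3)))/(-1778) = (3*(-½*3*9))*(-1/1778) = (3*(-27/2))*(-1/1778) = -81/2*(-1/1778) = 81/3556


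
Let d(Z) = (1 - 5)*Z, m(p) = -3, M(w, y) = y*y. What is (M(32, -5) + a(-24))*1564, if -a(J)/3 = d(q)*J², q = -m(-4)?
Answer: 32470204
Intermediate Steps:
M(w, y) = y²
q = 3 (q = -1*(-3) = 3)
d(Z) = -4*Z
a(J) = 36*J² (a(J) = -3*(-4*3)*J² = -(-36)*J² = 36*J²)
(M(32, -5) + a(-24))*1564 = ((-5)² + 36*(-24)²)*1564 = (25 + 36*576)*1564 = (25 + 20736)*1564 = 20761*1564 = 32470204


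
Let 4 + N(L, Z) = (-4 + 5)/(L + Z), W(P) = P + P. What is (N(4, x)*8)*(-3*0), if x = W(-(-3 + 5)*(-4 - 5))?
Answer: 0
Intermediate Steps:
W(P) = 2*P
x = 36 (x = 2*(-(-3 + 5)*(-4 - 5)) = 2*(-2*(-9)) = 2*(-1*(-18)) = 2*18 = 36)
N(L, Z) = -4 + 1/(L + Z) (N(L, Z) = -4 + (-4 + 5)/(L + Z) = -4 + 1/(L + Z))
(N(4, x)*8)*(-3*0) = (((1 - 4*4 - 4*36)/(4 + 36))*8)*(-3*0) = (((1 - 16 - 144)/40)*8)*0 = (((1/40)*(-159))*8)*0 = -159/40*8*0 = -159/5*0 = 0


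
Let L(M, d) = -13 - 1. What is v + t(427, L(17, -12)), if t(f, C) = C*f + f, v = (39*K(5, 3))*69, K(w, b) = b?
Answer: 2522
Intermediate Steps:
v = 8073 (v = (39*3)*69 = 117*69 = 8073)
L(M, d) = -14
t(f, C) = f + C*f
v + t(427, L(17, -12)) = 8073 + 427*(1 - 14) = 8073 + 427*(-13) = 8073 - 5551 = 2522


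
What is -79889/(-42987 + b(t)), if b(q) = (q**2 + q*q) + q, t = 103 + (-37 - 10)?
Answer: 79889/36659 ≈ 2.1792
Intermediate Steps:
t = 56 (t = 103 - 47 = 56)
b(q) = q + 2*q**2 (b(q) = (q**2 + q**2) + q = 2*q**2 + q = q + 2*q**2)
-79889/(-42987 + b(t)) = -79889/(-42987 + 56*(1 + 2*56)) = -79889/(-42987 + 56*(1 + 112)) = -79889/(-42987 + 56*113) = -79889/(-42987 + 6328) = -79889/(-36659) = -79889*(-1/36659) = 79889/36659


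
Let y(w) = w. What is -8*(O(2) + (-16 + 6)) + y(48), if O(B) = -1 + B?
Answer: 120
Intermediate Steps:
-8*(O(2) + (-16 + 6)) + y(48) = -8*((-1 + 2) + (-16 + 6)) + 48 = -8*(1 - 10) + 48 = -8*(-9) + 48 = 72 + 48 = 120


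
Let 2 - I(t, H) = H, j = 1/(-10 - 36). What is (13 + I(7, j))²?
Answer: 477481/2116 ≈ 225.65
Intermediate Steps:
j = -1/46 (j = 1/(-46) = -1/46 ≈ -0.021739)
I(t, H) = 2 - H
(13 + I(7, j))² = (13 + (2 - 1*(-1/46)))² = (13 + (2 + 1/46))² = (13 + 93/46)² = (691/46)² = 477481/2116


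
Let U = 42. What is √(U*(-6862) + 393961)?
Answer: √105757 ≈ 325.20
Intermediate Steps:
√(U*(-6862) + 393961) = √(42*(-6862) + 393961) = √(-288204 + 393961) = √105757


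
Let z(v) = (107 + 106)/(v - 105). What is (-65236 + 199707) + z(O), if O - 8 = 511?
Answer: 18557069/138 ≈ 1.3447e+5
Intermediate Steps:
O = 519 (O = 8 + 511 = 519)
z(v) = 213/(-105 + v)
(-65236 + 199707) + z(O) = (-65236 + 199707) + 213/(-105 + 519) = 134471 + 213/414 = 134471 + 213*(1/414) = 134471 + 71/138 = 18557069/138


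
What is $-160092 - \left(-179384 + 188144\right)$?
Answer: $-168852$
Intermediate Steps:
$-160092 - \left(-179384 + 188144\right) = -160092 - 8760 = -168852$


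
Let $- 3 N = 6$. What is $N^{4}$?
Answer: $16$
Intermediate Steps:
$N = -2$ ($N = \left(- \frac{1}{3}\right) 6 = -2$)
$N^{4} = \left(-2\right)^{4} = 16$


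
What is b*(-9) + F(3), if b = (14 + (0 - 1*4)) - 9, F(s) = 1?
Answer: -8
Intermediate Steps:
b = 1 (b = (14 + (0 - 4)) - 9 = (14 - 4) - 9 = 10 - 9 = 1)
b*(-9) + F(3) = 1*(-9) + 1 = -9 + 1 = -8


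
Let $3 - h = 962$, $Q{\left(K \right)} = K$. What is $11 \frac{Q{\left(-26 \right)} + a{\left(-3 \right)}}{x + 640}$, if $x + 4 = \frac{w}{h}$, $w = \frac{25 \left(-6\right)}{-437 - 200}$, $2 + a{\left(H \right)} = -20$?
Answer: $- \frac{53757704}{64753573} \approx -0.83019$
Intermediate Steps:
$a{\left(H \right)} = -22$ ($a{\left(H \right)} = -2 - 20 = -22$)
$h = -959$ ($h = 3 - 962 = -959$)
$w = \frac{150}{637}$ ($w = - \frac{150}{-437 - 200} = - \frac{150}{-637} = \left(-150\right) \left(- \frac{1}{637}\right) = \frac{150}{637} \approx 0.23548$)
$x = - \frac{2443682}{610883}$ ($x = -4 + \frac{150}{637 \left(-959\right)} = -4 + \frac{150}{637} \left(- \frac{1}{959}\right) = -4 - \frac{150}{610883} = - \frac{2443682}{610883} \approx -4.0002$)
$11 \frac{Q{\left(-26 \right)} + a{\left(-3 \right)}}{x + 640} = 11 \frac{-26 - 22}{- \frac{2443682}{610883} + 640} = 11 \left(- \frac{48}{\frac{388521438}{610883}}\right) = 11 \left(\left(-48\right) \frac{610883}{388521438}\right) = 11 \left(- \frac{4887064}{64753573}\right) = - \frac{53757704}{64753573}$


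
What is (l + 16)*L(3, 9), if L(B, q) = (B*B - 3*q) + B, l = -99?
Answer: 1245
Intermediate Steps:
L(B, q) = B + B**2 - 3*q (L(B, q) = (B**2 - 3*q) + B = B + B**2 - 3*q)
(l + 16)*L(3, 9) = (-99 + 16)*(3 + 3**2 - 3*9) = -83*(3 + 9 - 27) = -83*(-15) = 1245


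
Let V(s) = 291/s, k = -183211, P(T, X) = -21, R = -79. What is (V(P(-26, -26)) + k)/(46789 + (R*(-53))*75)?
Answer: -641287/1262849 ≈ -0.50781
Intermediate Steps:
(V(P(-26, -26)) + k)/(46789 + (R*(-53))*75) = (291/(-21) - 183211)/(46789 - 79*(-53)*75) = (291*(-1/21) - 183211)/(46789 + 4187*75) = (-97/7 - 183211)/(46789 + 314025) = -1282574/7/360814 = -1282574/7*1/360814 = -641287/1262849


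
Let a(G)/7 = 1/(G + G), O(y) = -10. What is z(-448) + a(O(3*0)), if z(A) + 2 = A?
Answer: -9007/20 ≈ -450.35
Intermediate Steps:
z(A) = -2 + A
a(G) = 7/(2*G) (a(G) = 7/(G + G) = 7/((2*G)) = 7*(1/(2*G)) = 7/(2*G))
z(-448) + a(O(3*0)) = (-2 - 448) + (7/2)/(-10) = -450 + (7/2)*(-⅒) = -450 - 7/20 = -9007/20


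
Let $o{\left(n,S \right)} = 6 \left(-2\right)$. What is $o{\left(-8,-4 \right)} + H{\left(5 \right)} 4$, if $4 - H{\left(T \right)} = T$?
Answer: $-16$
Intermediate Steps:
$o{\left(n,S \right)} = -12$
$H{\left(T \right)} = 4 - T$
$o{\left(-8,-4 \right)} + H{\left(5 \right)} 4 = -12 + \left(4 - 5\right) 4 = -12 - 4 = -16$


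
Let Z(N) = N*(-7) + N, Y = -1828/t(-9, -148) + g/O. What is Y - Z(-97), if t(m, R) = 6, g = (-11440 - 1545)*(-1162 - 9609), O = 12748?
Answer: 385674625/38244 ≈ 10085.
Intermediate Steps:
g = 139861435 (g = -12985*(-10771) = 139861435)
Y = 407932633/38244 (Y = -1828/6 + 139861435/12748 = -1828*1/6 + 139861435*(1/12748) = -914/3 + 139861435/12748 = 407932633/38244 ≈ 10667.)
Z(N) = -6*N (Z(N) = -7*N + N = -6*N)
Y - Z(-97) = 407932633/38244 - (-6)*(-97) = 407932633/38244 - 1*582 = 407932633/38244 - 582 = 385674625/38244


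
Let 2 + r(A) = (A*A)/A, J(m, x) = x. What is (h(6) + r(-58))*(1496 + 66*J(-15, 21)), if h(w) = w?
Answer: -155628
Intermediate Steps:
r(A) = -2 + A (r(A) = -2 + (A*A)/A = -2 + A²/A = -2 + A)
(h(6) + r(-58))*(1496 + 66*J(-15, 21)) = (6 + (-2 - 58))*(1496 + 66*21) = (6 - 60)*(1496 + 1386) = -54*2882 = -155628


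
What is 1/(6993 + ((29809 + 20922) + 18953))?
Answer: 1/76677 ≈ 1.3042e-5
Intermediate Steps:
1/(6993 + ((29809 + 20922) + 18953)) = 1/(6993 + (50731 + 18953)) = 1/(6993 + 69684) = 1/76677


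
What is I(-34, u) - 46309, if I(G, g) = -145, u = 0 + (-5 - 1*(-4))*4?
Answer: -46454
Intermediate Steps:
u = -4 (u = 0 + (-5 + 4)*4 = 0 - 1*4 = 0 - 4 = -4)
I(-34, u) - 46309 = -145 - 46309 = -46454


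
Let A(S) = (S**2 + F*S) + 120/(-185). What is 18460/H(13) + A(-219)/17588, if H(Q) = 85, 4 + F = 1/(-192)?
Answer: 155731835805/708022528 ≈ 219.95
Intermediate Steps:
F = -769/192 (F = -4 + 1/(-192) = -4 - 1/192 = -769/192 ≈ -4.0052)
A(S) = -24/37 + S**2 - 769*S/192 (A(S) = (S**2 - 769*S/192) + 120/(-185) = (S**2 - 769*S/192) + 120*(-1/185) = (S**2 - 769*S/192) - 24/37 = -24/37 + S**2 - 769*S/192)
18460/H(13) + A(-219)/17588 = 18460/85 + (-24/37 + (-219)**2 - 769/192*(-219))/17588 = 18460*(1/85) + (-24/37 + 47961 + 56137/64)*(1/17588) = 3692/17 + (115647181/2368)*(1/17588) = 3692/17 + 115647181/41648384 = 155731835805/708022528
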